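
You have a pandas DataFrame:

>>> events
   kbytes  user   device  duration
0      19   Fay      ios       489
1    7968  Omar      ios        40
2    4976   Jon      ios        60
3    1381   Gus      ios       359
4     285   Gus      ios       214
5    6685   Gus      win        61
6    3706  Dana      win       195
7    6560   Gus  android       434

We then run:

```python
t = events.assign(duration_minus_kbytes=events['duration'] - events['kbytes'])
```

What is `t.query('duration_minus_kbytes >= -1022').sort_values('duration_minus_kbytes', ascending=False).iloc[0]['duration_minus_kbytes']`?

470

add column duration_minus_kbytes = events['duration'] - events['kbytes']:
   kbytes  user   device  duration  duration_minus_kbytes
0      19   Fay      ios       489                    470
1    7968  Omar      ios        40                  -7928
2    4976   Jon      ios        60                  -4916
3    1381   Gus      ios       359                  -1022
4     285   Gus      ios       214                    -71
5    6685   Gus      win        61                  -6624
6    3706  Dana      win       195                  -3511
7    6560   Gus  android       434                  -6126
filter rows where duration_minus_kbytes >= -1022:
   kbytes user device  duration  duration_minus_kbytes
0      19  Fay    ios       489                    470
3    1381  Gus    ios       359                  -1022
4     285  Gus    ios       214                    -71
sort by duration_minus_kbytes descending:
   kbytes user device  duration  duration_minus_kbytes
0      19  Fay    ios       489                    470
4     285  Gus    ios       214                    -71
3    1381  Gus    ios       359                  -1022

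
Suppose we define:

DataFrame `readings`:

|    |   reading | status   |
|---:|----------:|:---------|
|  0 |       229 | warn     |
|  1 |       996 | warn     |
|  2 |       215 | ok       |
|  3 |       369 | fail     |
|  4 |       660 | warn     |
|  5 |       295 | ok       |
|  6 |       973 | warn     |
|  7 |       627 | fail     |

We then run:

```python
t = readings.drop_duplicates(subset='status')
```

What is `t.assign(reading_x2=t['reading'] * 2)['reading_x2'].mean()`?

drop duplicate status (keep=first):
   reading status
0      229   warn
2      215     ok
3      369   fail
add column reading_x2 = t['reading'] * 2:
   reading status  reading_x2
0      229   warn         458
2      215     ok         430
3      369   fail         738
mean of column 'reading_x2' → 542.0

542.0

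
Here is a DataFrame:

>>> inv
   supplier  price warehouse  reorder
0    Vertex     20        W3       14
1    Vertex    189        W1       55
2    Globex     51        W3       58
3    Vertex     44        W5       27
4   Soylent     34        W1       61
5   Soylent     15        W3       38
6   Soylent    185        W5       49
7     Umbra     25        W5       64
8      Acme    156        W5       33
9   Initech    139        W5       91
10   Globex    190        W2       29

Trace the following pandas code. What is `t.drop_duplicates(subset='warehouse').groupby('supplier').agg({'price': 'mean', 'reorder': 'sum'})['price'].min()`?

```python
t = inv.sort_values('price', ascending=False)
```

120.5

sort by price descending:
   supplier  price warehouse  reorder
10   Globex    190        W2       29
1    Vertex    189        W1       55
6   Soylent    185        W5       49
8      Acme    156        W5       33
9   Initech    139        W5       91
2    Globex     51        W3       58
3    Vertex     44        W5       27
4   Soylent     34        W1       61
7     Umbra     25        W5       64
0    Vertex     20        W3       14
5   Soylent     15        W3       38
drop duplicate warehouse (keep=first):
   supplier  price warehouse  reorder
10   Globex    190        W2       29
1    Vertex    189        W1       55
6   Soylent    185        W5       49
2    Globex     51        W3       58
group by supplier: mean(price), sum(reorder):
          price  reorder
supplier                
Globex    120.5       87
Soylent   185.0       49
Vertex    189.0       55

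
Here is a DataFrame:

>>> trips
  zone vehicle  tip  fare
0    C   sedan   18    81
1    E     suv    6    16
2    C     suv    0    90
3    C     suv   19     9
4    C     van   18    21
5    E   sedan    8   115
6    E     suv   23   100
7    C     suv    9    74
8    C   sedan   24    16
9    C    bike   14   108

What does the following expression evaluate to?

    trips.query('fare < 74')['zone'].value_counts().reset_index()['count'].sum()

filter rows where fare < 74:
  zone vehicle  tip  fare
1    E     suv    6    16
3    C     suv   19     9
4    C     van   18    21
8    C   sedan   24    16
value_counts of zone:
zone
C    3
E    1
Name: count, dtype: int64
reset_index():
  zone  count
0    C      3
1    E      1
sum of column 'count' → 4

4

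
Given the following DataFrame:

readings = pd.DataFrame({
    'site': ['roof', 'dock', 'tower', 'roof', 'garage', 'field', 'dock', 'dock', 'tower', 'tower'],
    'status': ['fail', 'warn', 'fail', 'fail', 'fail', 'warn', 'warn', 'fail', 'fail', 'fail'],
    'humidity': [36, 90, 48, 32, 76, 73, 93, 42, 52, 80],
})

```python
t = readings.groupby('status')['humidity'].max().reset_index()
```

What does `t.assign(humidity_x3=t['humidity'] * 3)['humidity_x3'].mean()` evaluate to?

259.5

group by status, max of humidity:
status
fail    80
warn    93
Name: humidity, dtype: int64
reset_index():
  status  humidity
0   fail        80
1   warn        93
add column humidity_x3 = t['humidity'] * 3:
  status  humidity  humidity_x3
0   fail        80          240
1   warn        93          279
Hence 259.5.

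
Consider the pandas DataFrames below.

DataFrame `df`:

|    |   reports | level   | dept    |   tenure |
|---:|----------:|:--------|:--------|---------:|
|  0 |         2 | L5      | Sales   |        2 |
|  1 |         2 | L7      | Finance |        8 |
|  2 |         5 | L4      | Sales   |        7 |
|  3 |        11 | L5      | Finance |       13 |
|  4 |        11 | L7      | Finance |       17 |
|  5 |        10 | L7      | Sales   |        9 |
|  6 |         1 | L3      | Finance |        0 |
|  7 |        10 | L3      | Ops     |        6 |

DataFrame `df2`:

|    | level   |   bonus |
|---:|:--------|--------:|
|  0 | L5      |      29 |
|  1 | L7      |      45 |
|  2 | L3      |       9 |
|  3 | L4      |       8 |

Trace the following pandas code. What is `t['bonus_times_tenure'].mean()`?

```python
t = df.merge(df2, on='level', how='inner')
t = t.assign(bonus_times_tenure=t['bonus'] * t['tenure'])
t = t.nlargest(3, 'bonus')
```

merge on 'level' (how='inner') → 8 rows:
   reports level     dept  tenure  bonus
0        2    L5    Sales       2     29
1        2    L7  Finance       8     45
2        5    L4    Sales       7      8
3       11    L5  Finance      13     29
4       11    L7  Finance      17     45
5       10    L7    Sales       9     45
6        1    L3  Finance       0      9
7       10    L3      Ops       6      9
add column bonus_times_tenure = t['bonus'] * t['tenure']:
   reports level     dept  tenure  bonus  bonus_times_tenure
0        2    L5    Sales       2     29                  58
1        2    L7  Finance       8     45                 360
2        5    L4    Sales       7      8                  56
3       11    L5  Finance      13     29                 377
4       11    L7  Finance      17     45                 765
5       10    L7    Sales       9     45                 405
6        1    L3  Finance       0      9                   0
7       10    L3      Ops       6      9                  54
take 3 rows with largest bonus:
   reports level     dept  tenure  bonus  bonus_times_tenure
1        2    L7  Finance       8     45                 360
4       11    L7  Finance      17     45                 765
5       10    L7    Sales       9     45                 405
Finally, mean of column 'bonus_times_tenure' = 510.0.

510.0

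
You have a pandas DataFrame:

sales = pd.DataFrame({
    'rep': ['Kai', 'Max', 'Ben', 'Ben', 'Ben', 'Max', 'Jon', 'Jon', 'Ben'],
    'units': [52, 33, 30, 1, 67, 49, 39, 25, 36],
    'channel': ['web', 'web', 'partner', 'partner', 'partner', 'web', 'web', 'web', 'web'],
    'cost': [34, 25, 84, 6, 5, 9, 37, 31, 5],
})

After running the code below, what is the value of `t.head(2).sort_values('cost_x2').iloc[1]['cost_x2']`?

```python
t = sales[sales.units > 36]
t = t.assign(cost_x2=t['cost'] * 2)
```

68

filter rows where units > 36:
   rep  units  channel  cost
0  Kai     52      web    34
4  Ben     67  partner     5
5  Max     49      web     9
6  Jon     39      web    37
add column cost_x2 = t['cost'] * 2:
   rep  units  channel  cost  cost_x2
0  Kai     52      web    34       68
4  Ben     67  partner     5       10
5  Max     49      web     9       18
6  Jon     39      web    37       74
take first 2 rows:
   rep  units  channel  cost  cost_x2
0  Kai     52      web    34       68
4  Ben     67  partner     5       10
sort by cost_x2:
   rep  units  channel  cost  cost_x2
4  Ben     67  partner     5       10
0  Kai     52      web    34       68
Then the value at position 1, column 'cost_x2': 68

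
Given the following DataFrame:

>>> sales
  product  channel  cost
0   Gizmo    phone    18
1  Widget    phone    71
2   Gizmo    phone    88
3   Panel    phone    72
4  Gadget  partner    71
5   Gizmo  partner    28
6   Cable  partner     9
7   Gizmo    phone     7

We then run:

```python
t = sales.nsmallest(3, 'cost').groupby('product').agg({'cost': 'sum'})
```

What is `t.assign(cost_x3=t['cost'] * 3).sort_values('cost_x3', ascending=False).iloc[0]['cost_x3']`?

take 3 rows with smallest cost:
  product  channel  cost
7   Gizmo    phone     7
6   Cable  partner     9
0   Gizmo    phone    18
group by product, sum of cost:
         cost
product      
Cable       9
Gizmo      25
add column cost_x3 = t['cost'] * 3:
         cost  cost_x3
product               
Cable       9       27
Gizmo      25       75
sort by cost_x3 descending:
         cost  cost_x3
product               
Gizmo      25       75
Cable       9       27
The value at position 0, column 'cost_x3' is 75.

75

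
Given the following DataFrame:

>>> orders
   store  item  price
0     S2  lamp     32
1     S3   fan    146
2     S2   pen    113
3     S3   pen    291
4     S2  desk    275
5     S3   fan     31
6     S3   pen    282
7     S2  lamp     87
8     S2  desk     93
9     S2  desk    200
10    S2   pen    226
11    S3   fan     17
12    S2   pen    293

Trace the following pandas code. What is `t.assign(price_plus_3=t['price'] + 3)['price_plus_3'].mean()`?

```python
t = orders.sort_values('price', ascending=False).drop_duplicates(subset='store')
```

295.0

sort by price descending:
   store  item  price
12    S2   pen    293
3     S3   pen    291
6     S3   pen    282
4     S2  desk    275
10    S2   pen    226
9     S2  desk    200
1     S3   fan    146
2     S2   pen    113
8     S2  desk     93
7     S2  lamp     87
0     S2  lamp     32
5     S3   fan     31
11    S3   fan     17
drop duplicate store (keep=first):
   store item  price
12    S2  pen    293
3     S3  pen    291
add column price_plus_3 = t['price'] + 3:
   store item  price  price_plus_3
12    S2  pen    293           296
3     S3  pen    291           294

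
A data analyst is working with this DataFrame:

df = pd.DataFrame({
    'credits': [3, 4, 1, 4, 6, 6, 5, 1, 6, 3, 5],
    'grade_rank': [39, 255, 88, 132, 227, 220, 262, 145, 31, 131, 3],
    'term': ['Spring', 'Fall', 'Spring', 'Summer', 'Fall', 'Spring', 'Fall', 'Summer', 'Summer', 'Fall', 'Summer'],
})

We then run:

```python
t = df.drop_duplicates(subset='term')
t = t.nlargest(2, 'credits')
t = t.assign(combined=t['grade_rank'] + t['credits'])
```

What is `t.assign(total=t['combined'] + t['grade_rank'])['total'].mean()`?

drop duplicate term (keep=first):
   credits  grade_rank    term
0        3          39  Spring
1        4         255    Fall
3        4         132  Summer
take 2 rows with largest credits:
   credits  grade_rank    term
1        4         255    Fall
3        4         132  Summer
add column combined = t['grade_rank'] + t['credits']:
   credits  grade_rank    term  combined
1        4         255    Fall       259
3        4         132  Summer       136
add column total = t['combined'] + t['grade_rank']:
   credits  grade_rank    term  combined  total
1        4         255    Fall       259    514
3        4         132  Summer       136    268
Taking the mean of column 'total' gives 391.0.

391.0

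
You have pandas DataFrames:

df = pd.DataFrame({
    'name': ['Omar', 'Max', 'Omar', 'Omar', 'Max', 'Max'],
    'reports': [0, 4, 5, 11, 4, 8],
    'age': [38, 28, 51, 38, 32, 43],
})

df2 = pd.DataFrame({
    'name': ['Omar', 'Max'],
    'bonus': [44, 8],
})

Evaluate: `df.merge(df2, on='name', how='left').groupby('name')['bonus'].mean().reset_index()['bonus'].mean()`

26.0

merge on 'name' (how='left') → 6 rows:
   name  reports  age  bonus
0  Omar        0   38     44
1   Max        4   28      8
2  Omar        5   51     44
3  Omar       11   38     44
4   Max        4   32      8
5   Max        8   43      8
group by name, mean of bonus:
name
Max      8.0
Omar    44.0
Name: bonus, dtype: float64
reset_index():
   name  bonus
0   Max    8.0
1  Omar   44.0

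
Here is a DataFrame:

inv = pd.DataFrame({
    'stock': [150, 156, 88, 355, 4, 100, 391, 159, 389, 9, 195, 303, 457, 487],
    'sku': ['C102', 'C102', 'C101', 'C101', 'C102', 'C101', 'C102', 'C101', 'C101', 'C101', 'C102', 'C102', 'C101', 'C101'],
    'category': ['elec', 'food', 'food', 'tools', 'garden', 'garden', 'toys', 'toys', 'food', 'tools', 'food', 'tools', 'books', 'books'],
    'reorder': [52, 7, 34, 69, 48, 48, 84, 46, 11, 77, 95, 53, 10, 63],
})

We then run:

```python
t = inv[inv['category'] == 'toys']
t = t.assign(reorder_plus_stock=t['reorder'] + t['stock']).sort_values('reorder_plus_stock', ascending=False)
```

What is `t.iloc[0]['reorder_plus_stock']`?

475

filter rows where category == 'toys':
   stock   sku category  reorder
6    391  C102     toys       84
7    159  C101     toys       46
add column reorder_plus_stock = t['reorder'] + t['stock']:
   stock   sku category  reorder  reorder_plus_stock
6    391  C102     toys       84                 475
7    159  C101     toys       46                 205
sort by reorder_plus_stock descending:
   stock   sku category  reorder  reorder_plus_stock
6    391  C102     toys       84                 475
7    159  C101     toys       46                 205
Hence 475.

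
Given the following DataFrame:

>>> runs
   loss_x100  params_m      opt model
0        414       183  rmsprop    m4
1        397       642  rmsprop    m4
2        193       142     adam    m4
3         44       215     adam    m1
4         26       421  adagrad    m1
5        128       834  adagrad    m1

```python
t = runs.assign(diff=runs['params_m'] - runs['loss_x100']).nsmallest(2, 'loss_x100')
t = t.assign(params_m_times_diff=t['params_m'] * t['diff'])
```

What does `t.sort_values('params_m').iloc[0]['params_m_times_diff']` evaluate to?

36765

add column diff = runs['params_m'] - runs['loss_x100']:
   loss_x100  params_m      opt model  diff
0        414       183  rmsprop    m4  -231
1        397       642  rmsprop    m4   245
2        193       142     adam    m4   -51
3         44       215     adam    m1   171
4         26       421  adagrad    m1   395
5        128       834  adagrad    m1   706
take 2 rows with smallest loss_x100:
   loss_x100  params_m      opt model  diff
4         26       421  adagrad    m1   395
3         44       215     adam    m1   171
add column params_m_times_diff = t['params_m'] * t['diff']:
   loss_x100  params_m      opt model  diff  params_m_times_diff
4         26       421  adagrad    m1   395               166295
3         44       215     adam    m1   171                36765
sort by params_m:
   loss_x100  params_m      opt model  diff  params_m_times_diff
3         44       215     adam    m1   171                36765
4         26       421  adagrad    m1   395               166295
Reading off the value at position 0, column 'params_m_times_diff', we get 36765.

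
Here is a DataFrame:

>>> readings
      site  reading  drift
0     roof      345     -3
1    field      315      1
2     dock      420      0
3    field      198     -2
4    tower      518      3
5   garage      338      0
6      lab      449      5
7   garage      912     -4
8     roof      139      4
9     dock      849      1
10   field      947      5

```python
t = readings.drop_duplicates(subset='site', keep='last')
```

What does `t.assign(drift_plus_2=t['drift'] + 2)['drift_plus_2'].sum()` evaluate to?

26

drop duplicate site (keep=last):
      site  reading  drift
4    tower      518      3
6      lab      449      5
7   garage      912     -4
8     roof      139      4
9     dock      849      1
10   field      947      5
add column drift_plus_2 = t['drift'] + 2:
      site  reading  drift  drift_plus_2
4    tower      518      3             5
6      lab      449      5             7
7   garage      912     -4            -2
8     roof      139      4             6
9     dock      849      1             3
10   field      947      5             7
Taking the sum of column 'drift_plus_2' gives 26.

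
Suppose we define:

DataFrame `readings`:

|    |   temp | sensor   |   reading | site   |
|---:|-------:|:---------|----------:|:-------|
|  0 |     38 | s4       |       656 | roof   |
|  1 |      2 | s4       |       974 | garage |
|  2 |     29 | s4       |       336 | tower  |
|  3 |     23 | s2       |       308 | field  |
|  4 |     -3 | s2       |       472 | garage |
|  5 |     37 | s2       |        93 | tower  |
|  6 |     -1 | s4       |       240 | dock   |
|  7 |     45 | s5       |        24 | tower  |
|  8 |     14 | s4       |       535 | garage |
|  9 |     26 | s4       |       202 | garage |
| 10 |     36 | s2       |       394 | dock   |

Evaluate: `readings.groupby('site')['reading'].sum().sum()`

4234

group by site, sum of reading:
site
dock       634
field      308
garage    2183
roof       656
tower      453
Name: reading, dtype: int64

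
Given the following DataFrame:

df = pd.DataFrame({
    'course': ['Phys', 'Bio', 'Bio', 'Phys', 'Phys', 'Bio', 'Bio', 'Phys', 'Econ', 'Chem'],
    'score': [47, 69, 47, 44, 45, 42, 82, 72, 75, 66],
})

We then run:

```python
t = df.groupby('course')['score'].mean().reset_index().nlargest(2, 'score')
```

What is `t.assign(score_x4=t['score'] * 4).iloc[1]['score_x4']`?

group by course, mean of score:
course
Bio     60.0
Chem    66.0
Econ    75.0
Phys    52.0
Name: score, dtype: float64
reset_index():
  course  score
0    Bio   60.0
1   Chem   66.0
2   Econ   75.0
3   Phys   52.0
take 2 rows with largest score:
  course  score
2   Econ   75.0
1   Chem   66.0
add column score_x4 = t['score'] * 4:
  course  score  score_x4
2   Econ   75.0     300.0
1   Chem   66.0     264.0
Taking the value at position 1, column 'score_x4' gives 264.0.

264.0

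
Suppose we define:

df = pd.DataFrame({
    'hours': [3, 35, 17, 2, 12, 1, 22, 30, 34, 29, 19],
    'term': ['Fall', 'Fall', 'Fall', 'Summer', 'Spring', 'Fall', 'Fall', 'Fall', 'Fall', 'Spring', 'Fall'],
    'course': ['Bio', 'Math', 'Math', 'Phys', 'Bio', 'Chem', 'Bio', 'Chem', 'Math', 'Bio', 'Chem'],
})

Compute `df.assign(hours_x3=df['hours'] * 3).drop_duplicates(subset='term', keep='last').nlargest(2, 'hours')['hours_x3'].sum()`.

144

add column hours_x3 = df['hours'] * 3:
    hours    term course  hours_x3
0       3    Fall    Bio         9
1      35    Fall   Math       105
2      17    Fall   Math        51
3       2  Summer   Phys         6
4      12  Spring    Bio        36
5       1    Fall   Chem         3
6      22    Fall    Bio        66
7      30    Fall   Chem        90
8      34    Fall   Math       102
9      29  Spring    Bio        87
10     19    Fall   Chem        57
drop duplicate term (keep=last):
    hours    term course  hours_x3
3       2  Summer   Phys         6
9      29  Spring    Bio        87
10     19    Fall   Chem        57
take 2 rows with largest hours:
    hours    term course  hours_x3
9      29  Spring    Bio        87
10     19    Fall   Chem        57
Finally, sum of column 'hours_x3' = 144.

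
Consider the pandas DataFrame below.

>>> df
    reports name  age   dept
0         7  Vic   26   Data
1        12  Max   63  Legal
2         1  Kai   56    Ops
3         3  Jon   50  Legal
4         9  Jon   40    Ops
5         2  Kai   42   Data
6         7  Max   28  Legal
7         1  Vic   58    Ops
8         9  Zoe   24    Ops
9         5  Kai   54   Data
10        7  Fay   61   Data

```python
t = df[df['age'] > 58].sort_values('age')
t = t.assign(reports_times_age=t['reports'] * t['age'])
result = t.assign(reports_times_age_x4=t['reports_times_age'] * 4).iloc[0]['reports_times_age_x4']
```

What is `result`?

filter rows where age > 58:
    reports name  age   dept
1        12  Max   63  Legal
10        7  Fay   61   Data
sort by age:
    reports name  age   dept
10        7  Fay   61   Data
1        12  Max   63  Legal
add column reports_times_age = t['reports'] * t['age']:
    reports name  age   dept  reports_times_age
10        7  Fay   61   Data                427
1        12  Max   63  Legal                756
add column reports_times_age_x4 = t['reports_times_age'] * 4:
    reports name  age   dept  reports_times_age  reports_times_age_x4
10        7  Fay   61   Data                427                  1708
1        12  Max   63  Legal                756                  3024
Taking the value at position 0, column 'reports_times_age_x4' gives 1708.

1708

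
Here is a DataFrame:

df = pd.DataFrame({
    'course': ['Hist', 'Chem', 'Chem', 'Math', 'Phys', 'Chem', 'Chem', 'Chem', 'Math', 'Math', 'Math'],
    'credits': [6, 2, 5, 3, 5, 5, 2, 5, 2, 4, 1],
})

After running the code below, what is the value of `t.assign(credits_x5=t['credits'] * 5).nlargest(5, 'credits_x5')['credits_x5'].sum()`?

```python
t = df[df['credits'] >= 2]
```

filter rows where credits >= 2:
  course  credits
0   Hist        6
1   Chem        2
2   Chem        5
3   Math        3
4   Phys        5
5   Chem        5
6   Chem        2
7   Chem        5
8   Math        2
9   Math        4
add column credits_x5 = t['credits'] * 5:
  course  credits  credits_x5
0   Hist        6          30
1   Chem        2          10
2   Chem        5          25
3   Math        3          15
4   Phys        5          25
5   Chem        5          25
6   Chem        2          10
7   Chem        5          25
8   Math        2          10
9   Math        4          20
take 5 rows with largest credits_x5:
  course  credits  credits_x5
0   Hist        6          30
2   Chem        5          25
4   Phys        5          25
5   Chem        5          25
7   Chem        5          25

130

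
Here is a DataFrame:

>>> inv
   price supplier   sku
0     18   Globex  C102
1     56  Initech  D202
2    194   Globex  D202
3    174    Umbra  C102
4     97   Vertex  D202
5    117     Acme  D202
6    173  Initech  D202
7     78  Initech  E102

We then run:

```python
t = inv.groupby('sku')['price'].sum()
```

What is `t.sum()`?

group by sku, sum of price:
sku
C102    192
D202    637
E102     78
Name: price, dtype: int64
sum of the resulting series → 907

907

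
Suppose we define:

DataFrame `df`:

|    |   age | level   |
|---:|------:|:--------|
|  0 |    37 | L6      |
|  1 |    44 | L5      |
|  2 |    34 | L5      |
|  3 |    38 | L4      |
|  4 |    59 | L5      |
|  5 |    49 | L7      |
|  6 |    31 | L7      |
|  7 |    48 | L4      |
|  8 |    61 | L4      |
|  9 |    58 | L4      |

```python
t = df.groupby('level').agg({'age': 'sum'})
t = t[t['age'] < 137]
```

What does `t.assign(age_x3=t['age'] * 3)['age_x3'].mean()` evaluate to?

group by level, sum of age:
       age
level     
L4     205
L5     137
L6      37
L7      80
filter rows where age < 137:
       age
level     
L6      37
L7      80
add column age_x3 = t['age'] * 3:
       age  age_x3
level             
L6      37     111
L7      80     240
Finally, mean of column 'age_x3' = 175.5.

175.5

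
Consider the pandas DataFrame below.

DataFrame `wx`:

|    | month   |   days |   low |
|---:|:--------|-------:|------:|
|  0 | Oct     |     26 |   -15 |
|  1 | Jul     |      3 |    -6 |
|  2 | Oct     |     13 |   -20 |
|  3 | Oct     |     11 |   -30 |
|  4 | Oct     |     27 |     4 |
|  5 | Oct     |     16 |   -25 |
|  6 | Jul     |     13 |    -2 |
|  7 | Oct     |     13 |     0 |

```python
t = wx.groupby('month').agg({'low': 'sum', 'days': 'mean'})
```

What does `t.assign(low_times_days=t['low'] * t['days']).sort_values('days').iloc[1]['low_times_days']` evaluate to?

group by month: sum(low), mean(days):
       low       days
month                
Jul     -8   8.000000
Oct    -86  17.666667
add column low_times_days = t['low'] * t['days']:
       low       days  low_times_days
month                                
Jul     -8   8.000000      -64.000000
Oct    -86  17.666667    -1519.333333
sort by days:
       low       days  low_times_days
month                                
Jul     -8   8.000000      -64.000000
Oct    -86  17.666667    -1519.333333
The value at position 1, column 'low_times_days' is -1519.33333333.

-1519.33333333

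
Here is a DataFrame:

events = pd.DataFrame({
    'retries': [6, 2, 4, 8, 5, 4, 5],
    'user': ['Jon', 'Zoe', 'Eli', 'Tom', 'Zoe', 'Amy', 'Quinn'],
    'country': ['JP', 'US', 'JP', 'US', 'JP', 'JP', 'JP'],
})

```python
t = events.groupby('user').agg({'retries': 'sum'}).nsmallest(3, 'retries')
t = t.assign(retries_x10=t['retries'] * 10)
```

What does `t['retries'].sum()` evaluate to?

13

group by user, sum of retries:
       retries
user          
Amy          4
Eli          4
Jon          6
Quinn        5
Tom          8
Zoe          7
take 3 rows with smallest retries:
       retries
user          
Amy          4
Eli          4
Quinn        5
add column retries_x10 = t['retries'] * 10:
       retries  retries_x10
user                       
Amy          4           40
Eli          4           40
Quinn        5           50
sum of column 'retries' → 13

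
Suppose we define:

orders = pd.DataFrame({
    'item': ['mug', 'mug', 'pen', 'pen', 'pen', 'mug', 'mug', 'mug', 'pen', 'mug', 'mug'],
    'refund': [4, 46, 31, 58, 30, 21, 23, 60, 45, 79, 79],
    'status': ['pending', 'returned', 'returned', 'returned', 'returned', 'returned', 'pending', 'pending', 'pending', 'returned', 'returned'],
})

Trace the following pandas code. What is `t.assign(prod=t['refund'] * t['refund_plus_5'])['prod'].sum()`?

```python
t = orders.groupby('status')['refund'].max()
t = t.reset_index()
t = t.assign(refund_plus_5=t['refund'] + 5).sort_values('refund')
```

group by status, max of refund:
status
pending     60
returned    79
Name: refund, dtype: int64
reset_index():
     status  refund
0   pending      60
1  returned      79
add column refund_plus_5 = t['refund'] + 5:
     status  refund  refund_plus_5
0   pending      60             65
1  returned      79             84
sort by refund:
     status  refund  refund_plus_5
0   pending      60             65
1  returned      79             84
add column prod = t['refund'] * t['refund_plus_5']:
     status  refund  refund_plus_5  prod
0   pending      60             65  3900
1  returned      79             84  6636
Reading off the sum of column 'prod', we get 10536.

10536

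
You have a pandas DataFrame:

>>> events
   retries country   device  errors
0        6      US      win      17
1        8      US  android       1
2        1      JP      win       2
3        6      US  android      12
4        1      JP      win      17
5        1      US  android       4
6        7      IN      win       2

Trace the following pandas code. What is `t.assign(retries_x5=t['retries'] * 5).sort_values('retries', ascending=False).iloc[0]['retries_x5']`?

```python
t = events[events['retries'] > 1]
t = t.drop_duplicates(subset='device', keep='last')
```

filter rows where retries > 1:
   retries country   device  errors
0        6      US      win      17
1        8      US  android       1
3        6      US  android      12
6        7      IN      win       2
drop duplicate device (keep=last):
   retries country   device  errors
3        6      US  android      12
6        7      IN      win       2
add column retries_x5 = t['retries'] * 5:
   retries country   device  errors  retries_x5
3        6      US  android      12          30
6        7      IN      win       2          35
sort by retries descending:
   retries country   device  errors  retries_x5
6        7      IN      win       2          35
3        6      US  android      12          30

35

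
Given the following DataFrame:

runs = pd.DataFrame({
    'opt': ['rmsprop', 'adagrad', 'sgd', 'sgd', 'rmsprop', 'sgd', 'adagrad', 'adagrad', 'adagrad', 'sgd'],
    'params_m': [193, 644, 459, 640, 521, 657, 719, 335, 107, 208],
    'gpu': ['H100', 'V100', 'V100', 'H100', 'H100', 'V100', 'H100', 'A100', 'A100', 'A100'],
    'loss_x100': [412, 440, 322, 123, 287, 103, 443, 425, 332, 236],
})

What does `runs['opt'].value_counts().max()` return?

value_counts of opt:
opt
adagrad    4
sgd        4
rmsprop    2
Name: count, dtype: int64
Finally, max of the resulting series = 4.

4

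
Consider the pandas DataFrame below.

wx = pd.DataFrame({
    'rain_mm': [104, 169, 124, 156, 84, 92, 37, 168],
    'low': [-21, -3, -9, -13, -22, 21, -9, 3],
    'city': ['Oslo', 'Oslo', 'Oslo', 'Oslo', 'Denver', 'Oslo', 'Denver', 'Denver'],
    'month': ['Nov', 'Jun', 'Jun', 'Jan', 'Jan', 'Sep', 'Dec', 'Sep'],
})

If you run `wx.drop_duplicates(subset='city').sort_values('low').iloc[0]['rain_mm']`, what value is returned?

drop duplicate city (keep=first):
   rain_mm  low    city month
0      104  -21    Oslo   Nov
4       84  -22  Denver   Jan
sort by low:
   rain_mm  low    city month
4       84  -22  Denver   Jan
0      104  -21    Oslo   Nov
The value at position 0, column 'rain_mm' is 84.

84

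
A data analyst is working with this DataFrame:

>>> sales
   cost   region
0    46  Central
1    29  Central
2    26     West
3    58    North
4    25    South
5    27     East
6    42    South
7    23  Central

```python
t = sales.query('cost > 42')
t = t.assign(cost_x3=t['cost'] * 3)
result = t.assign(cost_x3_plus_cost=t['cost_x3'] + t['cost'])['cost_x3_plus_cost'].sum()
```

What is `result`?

416

filter rows where cost > 42:
   cost   region
0    46  Central
3    58    North
add column cost_x3 = t['cost'] * 3:
   cost   region  cost_x3
0    46  Central      138
3    58    North      174
add column cost_x3_plus_cost = t['cost_x3'] + t['cost']:
   cost   region  cost_x3  cost_x3_plus_cost
0    46  Central      138                184
3    58    North      174                232
sum of column 'cost_x3_plus_cost' → 416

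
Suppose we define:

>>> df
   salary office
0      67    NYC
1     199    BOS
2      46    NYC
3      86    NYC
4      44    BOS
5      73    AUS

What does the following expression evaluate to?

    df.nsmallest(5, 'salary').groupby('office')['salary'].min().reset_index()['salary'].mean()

take 5 rows with smallest salary:
   salary office
4      44    BOS
2      46    NYC
0      67    NYC
5      73    AUS
3      86    NYC
group by office, min of salary:
office
AUS    73
BOS    44
NYC    46
Name: salary, dtype: int64
reset_index():
  office  salary
0    AUS      73
1    BOS      44
2    NYC      46
Hence 54.3333333333.

54.3333333333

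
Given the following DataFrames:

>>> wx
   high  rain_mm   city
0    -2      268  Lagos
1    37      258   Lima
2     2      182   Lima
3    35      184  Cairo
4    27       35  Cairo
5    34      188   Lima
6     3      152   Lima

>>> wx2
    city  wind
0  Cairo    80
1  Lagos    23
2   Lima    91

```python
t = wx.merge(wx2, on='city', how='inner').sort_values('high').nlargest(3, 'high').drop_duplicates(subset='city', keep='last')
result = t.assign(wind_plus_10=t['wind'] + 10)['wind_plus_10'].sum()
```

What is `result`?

191

merge on 'city' (how='inner') → 7 rows:
   high  rain_mm   city  wind
0    -2      268  Lagos    23
1    37      258   Lima    91
2     2      182   Lima    91
3    35      184  Cairo    80
4    27       35  Cairo    80
5    34      188   Lima    91
6     3      152   Lima    91
sort by high:
   high  rain_mm   city  wind
0    -2      268  Lagos    23
2     2      182   Lima    91
6     3      152   Lima    91
4    27       35  Cairo    80
5    34      188   Lima    91
3    35      184  Cairo    80
1    37      258   Lima    91
take 3 rows with largest high:
   high  rain_mm   city  wind
1    37      258   Lima    91
3    35      184  Cairo    80
5    34      188   Lima    91
drop duplicate city (keep=last):
   high  rain_mm   city  wind
3    35      184  Cairo    80
5    34      188   Lima    91
add column wind_plus_10 = t['wind'] + 10:
   high  rain_mm   city  wind  wind_plus_10
3    35      184  Cairo    80            90
5    34      188   Lima    91           101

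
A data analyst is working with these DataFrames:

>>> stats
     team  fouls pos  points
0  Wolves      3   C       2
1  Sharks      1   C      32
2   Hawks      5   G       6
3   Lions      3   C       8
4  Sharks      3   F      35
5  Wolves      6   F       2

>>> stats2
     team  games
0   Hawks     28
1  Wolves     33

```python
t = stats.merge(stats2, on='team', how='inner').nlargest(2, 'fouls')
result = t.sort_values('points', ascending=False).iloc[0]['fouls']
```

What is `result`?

5

merge on 'team' (how='inner') → 3 rows:
     team  fouls pos  points  games
0  Wolves      3   C       2     33
1   Hawks      5   G       6     28
2  Wolves      6   F       2     33
take 2 rows with largest fouls:
     team  fouls pos  points  games
2  Wolves      6   F       2     33
1   Hawks      5   G       6     28
sort by points descending:
     team  fouls pos  points  games
1   Hawks      5   G       6     28
2  Wolves      6   F       2     33
Finally, value at position 0, column 'fouls' = 5.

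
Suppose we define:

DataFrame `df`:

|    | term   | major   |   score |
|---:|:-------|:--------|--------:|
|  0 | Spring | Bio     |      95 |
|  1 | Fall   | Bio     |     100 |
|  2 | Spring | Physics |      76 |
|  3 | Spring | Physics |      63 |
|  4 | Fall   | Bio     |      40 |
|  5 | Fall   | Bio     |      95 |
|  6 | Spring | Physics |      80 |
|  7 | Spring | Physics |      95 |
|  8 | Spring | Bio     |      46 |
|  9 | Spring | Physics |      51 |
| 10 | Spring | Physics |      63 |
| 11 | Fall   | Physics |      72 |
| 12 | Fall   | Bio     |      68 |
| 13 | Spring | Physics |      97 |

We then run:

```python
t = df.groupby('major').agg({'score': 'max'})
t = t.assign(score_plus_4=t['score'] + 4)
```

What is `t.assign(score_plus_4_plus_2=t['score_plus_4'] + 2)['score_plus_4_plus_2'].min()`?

103

group by major, max of score:
         score
major         
Bio        100
Physics     97
add column score_plus_4 = t['score'] + 4:
         score  score_plus_4
major                       
Bio        100           104
Physics     97           101
add column score_plus_4_plus_2 = t['score_plus_4'] + 2:
         score  score_plus_4  score_plus_4_plus_2
major                                            
Bio        100           104                  106
Physics     97           101                  103
Taking the min of column 'score_plus_4_plus_2' gives 103.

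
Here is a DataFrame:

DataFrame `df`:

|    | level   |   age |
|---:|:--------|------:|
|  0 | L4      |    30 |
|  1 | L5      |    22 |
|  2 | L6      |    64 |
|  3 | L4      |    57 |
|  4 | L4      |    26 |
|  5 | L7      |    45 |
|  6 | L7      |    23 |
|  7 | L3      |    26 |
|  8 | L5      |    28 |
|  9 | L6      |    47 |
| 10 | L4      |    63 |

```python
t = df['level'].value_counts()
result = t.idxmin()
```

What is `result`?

value_counts of level:
level
L4    4
L5    2
L6    2
L7    2
L3    1
Name: count, dtype: int64
So idxmin() = L3.

L3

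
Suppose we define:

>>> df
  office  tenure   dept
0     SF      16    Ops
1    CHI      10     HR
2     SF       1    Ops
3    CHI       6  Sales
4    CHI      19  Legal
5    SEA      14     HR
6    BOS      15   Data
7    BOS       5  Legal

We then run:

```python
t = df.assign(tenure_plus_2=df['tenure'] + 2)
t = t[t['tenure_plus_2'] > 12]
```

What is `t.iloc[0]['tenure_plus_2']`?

add column tenure_plus_2 = df['tenure'] + 2:
  office  tenure   dept  tenure_plus_2
0     SF      16    Ops             18
1    CHI      10     HR             12
2     SF       1    Ops              3
3    CHI       6  Sales              8
4    CHI      19  Legal             21
5    SEA      14     HR             16
6    BOS      15   Data             17
7    BOS       5  Legal              7
filter rows where tenure_plus_2 > 12:
  office  tenure   dept  tenure_plus_2
0     SF      16    Ops             18
4    CHI      19  Legal             21
5    SEA      14     HR             16
6    BOS      15   Data             17
Hence 18.

18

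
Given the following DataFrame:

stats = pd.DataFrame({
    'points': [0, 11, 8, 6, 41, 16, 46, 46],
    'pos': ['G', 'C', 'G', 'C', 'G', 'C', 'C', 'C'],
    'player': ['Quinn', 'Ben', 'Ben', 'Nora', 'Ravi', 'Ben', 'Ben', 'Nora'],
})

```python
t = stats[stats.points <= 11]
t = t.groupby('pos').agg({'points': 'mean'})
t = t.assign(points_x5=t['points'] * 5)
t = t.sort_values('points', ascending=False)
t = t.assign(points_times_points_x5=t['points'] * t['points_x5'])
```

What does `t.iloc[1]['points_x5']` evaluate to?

filter rows where points <= 11:
   points pos player
0       0   G  Quinn
1      11   C    Ben
2       8   G    Ben
3       6   C   Nora
group by pos, mean of points:
     points
pos        
C       8.5
G       4.0
add column points_x5 = t['points'] * 5:
     points  points_x5
pos                   
C       8.5       42.5
G       4.0       20.0
sort by points descending:
     points  points_x5
pos                   
C       8.5       42.5
G       4.0       20.0
add column points_times_points_x5 = t['points'] * t['points_x5']:
     points  points_x5  points_times_points_x5
pos                                           
C       8.5       42.5                  361.25
G       4.0       20.0                   80.00
Taking the value at position 1, column 'points_x5' gives 20.0.

20.0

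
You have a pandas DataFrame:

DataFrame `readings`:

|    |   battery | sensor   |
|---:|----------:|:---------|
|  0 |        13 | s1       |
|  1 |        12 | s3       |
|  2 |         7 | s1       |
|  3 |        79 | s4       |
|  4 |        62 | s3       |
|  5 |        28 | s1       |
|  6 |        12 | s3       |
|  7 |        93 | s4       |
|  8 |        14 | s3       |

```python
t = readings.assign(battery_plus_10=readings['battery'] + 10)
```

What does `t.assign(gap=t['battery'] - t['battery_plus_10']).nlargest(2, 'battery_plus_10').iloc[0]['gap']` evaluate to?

add column battery_plus_10 = readings['battery'] + 10:
   battery sensor  battery_plus_10
0       13     s1               23
1       12     s3               22
2        7     s1               17
3       79     s4               89
4       62     s3               72
5       28     s1               38
6       12     s3               22
7       93     s4              103
8       14     s3               24
add column gap = t['battery'] - t['battery_plus_10']:
   battery sensor  battery_plus_10  gap
0       13     s1               23  -10
1       12     s3               22  -10
2        7     s1               17  -10
3       79     s4               89  -10
4       62     s3               72  -10
5       28     s1               38  -10
6       12     s3               22  -10
7       93     s4              103  -10
8       14     s3               24  -10
take 2 rows with largest battery_plus_10:
   battery sensor  battery_plus_10  gap
7       93     s4              103  -10
3       79     s4               89  -10
Taking the value at position 0, column 'gap' gives -10.

-10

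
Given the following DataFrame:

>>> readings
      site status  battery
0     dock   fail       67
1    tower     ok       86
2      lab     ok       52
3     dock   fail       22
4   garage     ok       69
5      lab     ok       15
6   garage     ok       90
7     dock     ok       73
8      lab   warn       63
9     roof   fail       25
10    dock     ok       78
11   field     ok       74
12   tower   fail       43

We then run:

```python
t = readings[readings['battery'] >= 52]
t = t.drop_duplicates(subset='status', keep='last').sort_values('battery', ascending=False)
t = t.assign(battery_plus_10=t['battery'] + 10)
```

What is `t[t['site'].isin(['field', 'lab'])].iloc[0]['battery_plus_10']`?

84

filter rows where battery >= 52:
      site status  battery
0     dock   fail       67
1    tower     ok       86
2      lab     ok       52
4   garage     ok       69
6   garage     ok       90
7     dock     ok       73
8      lab   warn       63
10    dock     ok       78
11   field     ok       74
drop duplicate status (keep=last):
     site status  battery
0    dock   fail       67
8     lab   warn       63
11  field     ok       74
sort by battery descending:
     site status  battery
11  field     ok       74
0    dock   fail       67
8     lab   warn       63
add column battery_plus_10 = t['battery'] + 10:
     site status  battery  battery_plus_10
11  field     ok       74               84
0    dock   fail       67               77
8     lab   warn       63               73
filter rows where site in ['field', 'lab']:
     site status  battery  battery_plus_10
11  field     ok       74               84
8     lab   warn       63               73
Taking the value at position 0, column 'battery_plus_10' gives 84.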